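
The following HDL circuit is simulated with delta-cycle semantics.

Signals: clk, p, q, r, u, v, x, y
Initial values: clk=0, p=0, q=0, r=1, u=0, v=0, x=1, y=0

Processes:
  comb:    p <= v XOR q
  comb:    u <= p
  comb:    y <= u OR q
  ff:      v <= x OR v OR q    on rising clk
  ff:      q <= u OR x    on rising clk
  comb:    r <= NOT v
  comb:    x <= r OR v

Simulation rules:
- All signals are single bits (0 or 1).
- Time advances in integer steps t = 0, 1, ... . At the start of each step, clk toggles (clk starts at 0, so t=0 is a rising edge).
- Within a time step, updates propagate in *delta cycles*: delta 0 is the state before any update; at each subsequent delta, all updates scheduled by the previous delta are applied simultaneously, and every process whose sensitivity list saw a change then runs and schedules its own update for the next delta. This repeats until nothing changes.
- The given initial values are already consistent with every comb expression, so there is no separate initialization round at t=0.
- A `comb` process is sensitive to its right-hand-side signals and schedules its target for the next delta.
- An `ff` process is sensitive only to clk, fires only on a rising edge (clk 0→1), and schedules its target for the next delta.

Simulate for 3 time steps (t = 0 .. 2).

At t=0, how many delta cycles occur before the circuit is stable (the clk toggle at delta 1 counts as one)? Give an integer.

t=0 Δ0: u=0 r=1 v=0 x=1 q=0 y=0 clk=0 p=0
  Δ1: clk:0→1
  Δ2: v:0→1, q:0→1
  Δ3: r:1→0, y:0→1
  (3Δ to stable)
t=1 Δ0: u=0 r=0 v=1 x=1 q=1 y=1 clk=1 p=0
  Δ1: clk:1→0
  (1Δ to stable)
t=2 Δ0: u=0 r=0 v=1 x=1 q=1 y=1 clk=0 p=0
  Δ1: clk:0→1
  (1Δ to stable)

3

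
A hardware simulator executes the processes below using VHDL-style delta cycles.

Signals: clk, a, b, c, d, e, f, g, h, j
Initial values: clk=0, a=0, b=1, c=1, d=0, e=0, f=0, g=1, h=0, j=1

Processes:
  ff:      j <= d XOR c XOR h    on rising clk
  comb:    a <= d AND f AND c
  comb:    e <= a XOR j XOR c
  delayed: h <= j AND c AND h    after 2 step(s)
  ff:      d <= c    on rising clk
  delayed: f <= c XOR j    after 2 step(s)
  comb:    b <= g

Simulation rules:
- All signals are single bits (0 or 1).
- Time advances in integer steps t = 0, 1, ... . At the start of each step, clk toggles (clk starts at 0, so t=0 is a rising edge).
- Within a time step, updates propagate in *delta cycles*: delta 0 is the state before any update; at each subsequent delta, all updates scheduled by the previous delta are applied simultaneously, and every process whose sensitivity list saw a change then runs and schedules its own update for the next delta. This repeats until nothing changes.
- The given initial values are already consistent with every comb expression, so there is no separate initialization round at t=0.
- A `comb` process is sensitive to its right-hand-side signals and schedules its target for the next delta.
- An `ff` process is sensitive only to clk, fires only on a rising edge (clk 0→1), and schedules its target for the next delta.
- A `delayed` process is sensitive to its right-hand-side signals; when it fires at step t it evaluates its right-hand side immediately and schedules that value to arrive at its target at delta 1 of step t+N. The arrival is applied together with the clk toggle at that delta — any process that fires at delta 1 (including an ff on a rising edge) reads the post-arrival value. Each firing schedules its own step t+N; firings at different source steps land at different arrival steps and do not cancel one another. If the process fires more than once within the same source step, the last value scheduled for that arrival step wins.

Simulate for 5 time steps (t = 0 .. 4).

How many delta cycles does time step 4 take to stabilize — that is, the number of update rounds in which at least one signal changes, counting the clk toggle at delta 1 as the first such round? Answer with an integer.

t=0 Δ0: b=1 e=0 clk=0 c=1 d=0 h=0 g=1 f=0 a=0 j=1
  Δ1: clk:0→1
  Δ2: d:0→1
  (2Δ to stable)
t=1 Δ0: b=1 e=0 clk=1 c=1 d=1 h=0 g=1 f=0 a=0 j=1
  Δ1: clk:1→0
  (1Δ to stable)
t=2 Δ0: b=1 e=0 clk=0 c=1 d=1 h=0 g=1 f=0 a=0 j=1
  Δ1: clk:0→1
  Δ2: j:1→0
  Δ3: e:0→1
  (3Δ to stable)
t=3 Δ0: b=1 e=1 clk=1 c=1 d=1 h=0 g=1 f=0 a=0 j=0
  Δ1: clk:1→0
  (1Δ to stable)
t=4 Δ0: b=1 e=1 clk=0 c=1 d=1 h=0 g=1 f=0 a=0 j=0
  Δ1: clk:0→1, f:0→1
  Δ2: a:0→1
  Δ3: e:1→0
  (3Δ to stable)

3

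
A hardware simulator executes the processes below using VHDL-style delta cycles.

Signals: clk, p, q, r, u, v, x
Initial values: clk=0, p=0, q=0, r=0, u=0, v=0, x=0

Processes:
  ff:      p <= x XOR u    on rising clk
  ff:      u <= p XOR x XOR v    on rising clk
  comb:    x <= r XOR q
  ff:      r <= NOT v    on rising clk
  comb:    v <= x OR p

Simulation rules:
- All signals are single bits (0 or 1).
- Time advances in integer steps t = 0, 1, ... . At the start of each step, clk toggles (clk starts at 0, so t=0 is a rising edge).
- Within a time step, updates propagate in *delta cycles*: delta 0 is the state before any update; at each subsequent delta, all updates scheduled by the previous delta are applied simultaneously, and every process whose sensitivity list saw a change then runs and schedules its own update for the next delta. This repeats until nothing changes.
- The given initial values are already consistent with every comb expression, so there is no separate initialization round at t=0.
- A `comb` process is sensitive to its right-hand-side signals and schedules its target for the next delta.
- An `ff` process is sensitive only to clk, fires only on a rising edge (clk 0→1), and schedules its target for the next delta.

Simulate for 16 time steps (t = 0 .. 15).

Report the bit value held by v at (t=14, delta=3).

1

t=0 Δ0: p=0 v=0 r=0 q=0 clk=0 u=0 x=0
  Δ1: clk:0→1
  Δ2: r:0→1
  Δ3: x:0→1
  Δ4: v:0→1
  (4Δ to stable)
t=1 Δ0: p=0 v=1 r=1 q=0 clk=1 u=0 x=1
  Δ1: clk:1→0
  (1Δ to stable)
t=2 Δ0: p=0 v=1 r=1 q=0 clk=0 u=0 x=1
  Δ1: clk:0→1
  Δ2: p:0→1, r:1→0
  Δ3: x:1→0
  (3Δ to stable)
t=3 Δ0: p=1 v=1 r=0 q=0 clk=1 u=0 x=0
  Δ1: clk:1→0
  (1Δ to stable)
t=4 Δ0: p=1 v=1 r=0 q=0 clk=0 u=0 x=0
  Δ1: clk:0→1
  Δ2: p:1→0
  Δ3: v:1→0
  (3Δ to stable)
t=5 Δ0: p=0 v=0 r=0 q=0 clk=1 u=0 x=0
  Δ1: clk:1→0
  (1Δ to stable)
t=6 Δ0: p=0 v=0 r=0 q=0 clk=0 u=0 x=0
  Δ1: clk:0→1
  Δ2: r:0→1
  Δ3: x:0→1
  Δ4: v:0→1
  (4Δ to stable)
t=7 Δ0: p=0 v=1 r=1 q=0 clk=1 u=0 x=1
  Δ1: clk:1→0
  (1Δ to stable)
t=8 Δ0: p=0 v=1 r=1 q=0 clk=0 u=0 x=1
  Δ1: clk:0→1
  Δ2: p:0→1, r:1→0
  Δ3: x:1→0
  (3Δ to stable)
t=9 Δ0: p=1 v=1 r=0 q=0 clk=1 u=0 x=0
  Δ1: clk:1→0
  (1Δ to stable)
t=10 Δ0: p=1 v=1 r=0 q=0 clk=0 u=0 x=0
  Δ1: clk:0→1
  Δ2: p:1→0
  Δ3: v:1→0
  (3Δ to stable)
t=11 Δ0: p=0 v=0 r=0 q=0 clk=1 u=0 x=0
  Δ1: clk:1→0
  (1Δ to stable)
t=12 Δ0: p=0 v=0 r=0 q=0 clk=0 u=0 x=0
  Δ1: clk:0→1
  Δ2: r:0→1
  Δ3: x:0→1
  Δ4: v:0→1
  (4Δ to stable)
t=13 Δ0: p=0 v=1 r=1 q=0 clk=1 u=0 x=1
  Δ1: clk:1→0
  (1Δ to stable)
t=14 Δ0: p=0 v=1 r=1 q=0 clk=0 u=0 x=1
  Δ1: clk:0→1
  Δ2: p:0→1, r:1→0
  Δ3: x:1→0
  (3Δ to stable)
t=15 Δ0: p=1 v=1 r=0 q=0 clk=1 u=0 x=0
  Δ1: clk:1→0
  (1Δ to stable)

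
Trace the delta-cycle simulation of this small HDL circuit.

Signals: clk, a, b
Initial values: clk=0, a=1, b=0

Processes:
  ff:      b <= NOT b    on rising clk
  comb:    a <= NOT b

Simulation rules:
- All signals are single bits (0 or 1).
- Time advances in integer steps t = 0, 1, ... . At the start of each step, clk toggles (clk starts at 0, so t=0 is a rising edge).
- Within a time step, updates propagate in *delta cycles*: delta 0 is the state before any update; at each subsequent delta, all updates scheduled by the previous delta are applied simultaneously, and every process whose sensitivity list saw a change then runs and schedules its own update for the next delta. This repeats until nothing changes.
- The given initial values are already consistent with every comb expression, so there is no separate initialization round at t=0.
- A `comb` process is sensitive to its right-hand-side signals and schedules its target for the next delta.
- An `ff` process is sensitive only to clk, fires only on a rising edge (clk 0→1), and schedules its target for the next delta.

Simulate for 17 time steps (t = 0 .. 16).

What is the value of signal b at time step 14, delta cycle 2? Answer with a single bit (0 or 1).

0

[bits: a,b,clk]
t=0: Δ0=100 Δ1=101 Δ2=111 Δ3=011 | 3Δ
t=1: Δ0=011 Δ1=010 | 1Δ
t=2: Δ0=010 Δ1=011 Δ2=001 Δ3=101 | 3Δ
t=3: Δ0=101 Δ1=100 | 1Δ
t=4: Δ0=100 Δ1=101 Δ2=111 Δ3=011 | 3Δ
t=5: Δ0=011 Δ1=010 | 1Δ
t=6: Δ0=010 Δ1=011 Δ2=001 Δ3=101 | 3Δ
t=7: Δ0=101 Δ1=100 | 1Δ
t=8: Δ0=100 Δ1=101 Δ2=111 Δ3=011 | 3Δ
t=9: Δ0=011 Δ1=010 | 1Δ
t=10: Δ0=010 Δ1=011 Δ2=001 Δ3=101 | 3Δ
t=11: Δ0=101 Δ1=100 | 1Δ
t=12: Δ0=100 Δ1=101 Δ2=111 Δ3=011 | 3Δ
t=13: Δ0=011 Δ1=010 | 1Δ
t=14: Δ0=010 Δ1=011 Δ2=001 Δ3=101 | 3Δ
t=15: Δ0=101 Δ1=100 | 1Δ
t=16: Δ0=100 Δ1=101 Δ2=111 Δ3=011 | 3Δ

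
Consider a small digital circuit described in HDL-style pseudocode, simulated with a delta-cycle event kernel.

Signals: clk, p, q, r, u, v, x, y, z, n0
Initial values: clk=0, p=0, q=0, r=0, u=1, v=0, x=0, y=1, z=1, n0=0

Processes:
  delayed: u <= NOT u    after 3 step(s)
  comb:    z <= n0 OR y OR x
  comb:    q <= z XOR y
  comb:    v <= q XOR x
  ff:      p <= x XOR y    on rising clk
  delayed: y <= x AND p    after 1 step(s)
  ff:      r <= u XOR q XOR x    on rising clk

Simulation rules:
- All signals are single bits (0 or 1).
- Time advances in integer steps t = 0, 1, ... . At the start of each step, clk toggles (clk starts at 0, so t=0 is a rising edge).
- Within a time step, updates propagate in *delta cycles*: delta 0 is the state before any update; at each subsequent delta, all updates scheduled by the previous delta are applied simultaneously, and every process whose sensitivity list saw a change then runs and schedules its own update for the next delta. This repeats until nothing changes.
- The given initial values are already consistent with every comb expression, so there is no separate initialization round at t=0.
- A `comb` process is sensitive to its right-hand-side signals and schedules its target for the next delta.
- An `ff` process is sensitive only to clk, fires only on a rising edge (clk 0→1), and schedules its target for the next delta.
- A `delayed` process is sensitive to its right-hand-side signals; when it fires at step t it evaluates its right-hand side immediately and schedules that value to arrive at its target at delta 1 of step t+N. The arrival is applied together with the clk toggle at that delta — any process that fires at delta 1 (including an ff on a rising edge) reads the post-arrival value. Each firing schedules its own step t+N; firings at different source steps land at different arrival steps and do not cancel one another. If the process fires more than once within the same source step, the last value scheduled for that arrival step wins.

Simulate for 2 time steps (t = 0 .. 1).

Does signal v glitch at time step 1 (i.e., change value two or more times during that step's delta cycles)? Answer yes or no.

yes

t=0 Δ0: z=1 q=0 p=0 r=0 n0=0 v=0 y=1 x=0 clk=0 u=1
  Δ1: clk:0→1
  Δ2: p:0→1, r:0→1
  (2Δ to stable)
t=1 Δ0: z=1 q=0 p=1 r=1 n0=0 v=0 y=1 x=0 clk=1 u=1
  Δ1: y:1→0, clk:1→0
  Δ2: z:1→0, q:0→1
  Δ3: q:1→0, v:0→1
  Δ4: v:1→0
  (4Δ to stable)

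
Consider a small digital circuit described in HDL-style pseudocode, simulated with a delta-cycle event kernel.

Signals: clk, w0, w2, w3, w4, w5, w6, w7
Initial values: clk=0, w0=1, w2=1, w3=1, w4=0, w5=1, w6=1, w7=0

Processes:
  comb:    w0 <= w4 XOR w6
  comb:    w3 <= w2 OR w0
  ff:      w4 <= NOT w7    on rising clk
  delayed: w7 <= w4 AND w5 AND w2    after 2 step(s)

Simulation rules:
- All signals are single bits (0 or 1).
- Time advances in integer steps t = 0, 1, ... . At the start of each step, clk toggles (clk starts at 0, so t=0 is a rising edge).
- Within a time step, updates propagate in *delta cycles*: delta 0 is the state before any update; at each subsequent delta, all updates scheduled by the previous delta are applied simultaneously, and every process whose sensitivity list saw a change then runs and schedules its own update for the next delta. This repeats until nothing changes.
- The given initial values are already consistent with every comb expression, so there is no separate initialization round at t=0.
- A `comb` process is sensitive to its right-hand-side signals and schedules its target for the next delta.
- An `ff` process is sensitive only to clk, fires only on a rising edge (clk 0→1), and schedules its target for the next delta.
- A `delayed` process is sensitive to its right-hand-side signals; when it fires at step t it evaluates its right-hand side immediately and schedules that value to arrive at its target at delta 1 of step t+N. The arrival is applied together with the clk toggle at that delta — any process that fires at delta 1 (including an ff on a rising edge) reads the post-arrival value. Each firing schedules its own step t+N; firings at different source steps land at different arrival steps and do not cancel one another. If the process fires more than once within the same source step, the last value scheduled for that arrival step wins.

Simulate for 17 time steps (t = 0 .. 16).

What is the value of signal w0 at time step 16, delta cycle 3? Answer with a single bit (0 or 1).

0

t0.Δ0 w2=1 w3=1 w6=1 w0=1 clk=0 w5=1 w7=0 w4=0
t0.Δ1 w2=1 w3=1 w6=1 w0=1 clk=1 w5=1 w7=0 w4=0
t0.Δ2 w2=1 w3=1 w6=1 w0=1 clk=1 w5=1 w7=0 w4=1
t0.Δ3 w2=1 w3=1 w6=1 w0=0 clk=1 w5=1 w7=0 w4=1
t1.Δ0 w2=1 w3=1 w6=1 w0=0 clk=1 w5=1 w7=0 w4=1
t1.Δ1 w2=1 w3=1 w6=1 w0=0 clk=0 w5=1 w7=0 w4=1
t2.Δ0 w2=1 w3=1 w6=1 w0=0 clk=0 w5=1 w7=0 w4=1
t2.Δ1 w2=1 w3=1 w6=1 w0=0 clk=1 w5=1 w7=1 w4=1
t2.Δ2 w2=1 w3=1 w6=1 w0=0 clk=1 w5=1 w7=1 w4=0
t2.Δ3 w2=1 w3=1 w6=1 w0=1 clk=1 w5=1 w7=1 w4=0
t3.Δ0 w2=1 w3=1 w6=1 w0=1 clk=1 w5=1 w7=1 w4=0
t3.Δ1 w2=1 w3=1 w6=1 w0=1 clk=0 w5=1 w7=1 w4=0
t4.Δ0 w2=1 w3=1 w6=1 w0=1 clk=0 w5=1 w7=1 w4=0
t4.Δ1 w2=1 w3=1 w6=1 w0=1 clk=1 w5=1 w7=0 w4=0
t4.Δ2 w2=1 w3=1 w6=1 w0=1 clk=1 w5=1 w7=0 w4=1
t4.Δ3 w2=1 w3=1 w6=1 w0=0 clk=1 w5=1 w7=0 w4=1
t5.Δ0 w2=1 w3=1 w6=1 w0=0 clk=1 w5=1 w7=0 w4=1
t5.Δ1 w2=1 w3=1 w6=1 w0=0 clk=0 w5=1 w7=0 w4=1
t6.Δ0 w2=1 w3=1 w6=1 w0=0 clk=0 w5=1 w7=0 w4=1
t6.Δ1 w2=1 w3=1 w6=1 w0=0 clk=1 w5=1 w7=1 w4=1
t6.Δ2 w2=1 w3=1 w6=1 w0=0 clk=1 w5=1 w7=1 w4=0
t6.Δ3 w2=1 w3=1 w6=1 w0=1 clk=1 w5=1 w7=1 w4=0
t7.Δ0 w2=1 w3=1 w6=1 w0=1 clk=1 w5=1 w7=1 w4=0
t7.Δ1 w2=1 w3=1 w6=1 w0=1 clk=0 w5=1 w7=1 w4=0
t8.Δ0 w2=1 w3=1 w6=1 w0=1 clk=0 w5=1 w7=1 w4=0
t8.Δ1 w2=1 w3=1 w6=1 w0=1 clk=1 w5=1 w7=0 w4=0
t8.Δ2 w2=1 w3=1 w6=1 w0=1 clk=1 w5=1 w7=0 w4=1
t8.Δ3 w2=1 w3=1 w6=1 w0=0 clk=1 w5=1 w7=0 w4=1
t9.Δ0 w2=1 w3=1 w6=1 w0=0 clk=1 w5=1 w7=0 w4=1
t9.Δ1 w2=1 w3=1 w6=1 w0=0 clk=0 w5=1 w7=0 w4=1
t10.Δ0 w2=1 w3=1 w6=1 w0=0 clk=0 w5=1 w7=0 w4=1
t10.Δ1 w2=1 w3=1 w6=1 w0=0 clk=1 w5=1 w7=1 w4=1
t10.Δ2 w2=1 w3=1 w6=1 w0=0 clk=1 w5=1 w7=1 w4=0
t10.Δ3 w2=1 w3=1 w6=1 w0=1 clk=1 w5=1 w7=1 w4=0
t11.Δ0 w2=1 w3=1 w6=1 w0=1 clk=1 w5=1 w7=1 w4=0
t11.Δ1 w2=1 w3=1 w6=1 w0=1 clk=0 w5=1 w7=1 w4=0
t12.Δ0 w2=1 w3=1 w6=1 w0=1 clk=0 w5=1 w7=1 w4=0
t12.Δ1 w2=1 w3=1 w6=1 w0=1 clk=1 w5=1 w7=0 w4=0
t12.Δ2 w2=1 w3=1 w6=1 w0=1 clk=1 w5=1 w7=0 w4=1
t12.Δ3 w2=1 w3=1 w6=1 w0=0 clk=1 w5=1 w7=0 w4=1
t13.Δ0 w2=1 w3=1 w6=1 w0=0 clk=1 w5=1 w7=0 w4=1
t13.Δ1 w2=1 w3=1 w6=1 w0=0 clk=0 w5=1 w7=0 w4=1
t14.Δ0 w2=1 w3=1 w6=1 w0=0 clk=0 w5=1 w7=0 w4=1
t14.Δ1 w2=1 w3=1 w6=1 w0=0 clk=1 w5=1 w7=1 w4=1
t14.Δ2 w2=1 w3=1 w6=1 w0=0 clk=1 w5=1 w7=1 w4=0
t14.Δ3 w2=1 w3=1 w6=1 w0=1 clk=1 w5=1 w7=1 w4=0
t15.Δ0 w2=1 w3=1 w6=1 w0=1 clk=1 w5=1 w7=1 w4=0
t15.Δ1 w2=1 w3=1 w6=1 w0=1 clk=0 w5=1 w7=1 w4=0
t16.Δ0 w2=1 w3=1 w6=1 w0=1 clk=0 w5=1 w7=1 w4=0
t16.Δ1 w2=1 w3=1 w6=1 w0=1 clk=1 w5=1 w7=0 w4=0
t16.Δ2 w2=1 w3=1 w6=1 w0=1 clk=1 w5=1 w7=0 w4=1
t16.Δ3 w2=1 w3=1 w6=1 w0=0 clk=1 w5=1 w7=0 w4=1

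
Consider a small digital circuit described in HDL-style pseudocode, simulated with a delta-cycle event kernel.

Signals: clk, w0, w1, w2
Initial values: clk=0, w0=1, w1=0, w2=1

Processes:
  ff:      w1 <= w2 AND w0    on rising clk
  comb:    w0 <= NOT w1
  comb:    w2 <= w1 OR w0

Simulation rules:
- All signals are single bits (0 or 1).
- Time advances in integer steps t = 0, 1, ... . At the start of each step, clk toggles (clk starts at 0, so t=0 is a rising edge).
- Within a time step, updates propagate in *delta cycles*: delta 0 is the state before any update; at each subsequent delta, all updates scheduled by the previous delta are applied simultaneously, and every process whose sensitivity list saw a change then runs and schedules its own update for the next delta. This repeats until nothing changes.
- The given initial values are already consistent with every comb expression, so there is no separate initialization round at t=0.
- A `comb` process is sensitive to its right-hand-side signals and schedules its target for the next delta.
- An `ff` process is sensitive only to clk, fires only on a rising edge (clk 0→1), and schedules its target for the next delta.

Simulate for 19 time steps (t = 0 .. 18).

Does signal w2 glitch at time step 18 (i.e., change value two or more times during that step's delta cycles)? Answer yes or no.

yes

t=0 Δ0: w1=0 w2=1 clk=0 w0=1
  Δ1: clk:0→1
  Δ2: w1:0→1
  Δ3: w0:1→0
  (3Δ to stable)
t=1 Δ0: w1=1 w2=1 clk=1 w0=0
  Δ1: clk:1→0
  (1Δ to stable)
t=2 Δ0: w1=1 w2=1 clk=0 w0=0
  Δ1: clk:0→1
  Δ2: w1:1→0
  Δ3: w2:1→0, w0:0→1
  Δ4: w2:0→1
  (4Δ to stable)
t=3 Δ0: w1=0 w2=1 clk=1 w0=1
  Δ1: clk:1→0
  (1Δ to stable)
t=4 Δ0: w1=0 w2=1 clk=0 w0=1
  Δ1: clk:0→1
  Δ2: w1:0→1
  Δ3: w0:1→0
  (3Δ to stable)
t=5 Δ0: w1=1 w2=1 clk=1 w0=0
  Δ1: clk:1→0
  (1Δ to stable)
t=6 Δ0: w1=1 w2=1 clk=0 w0=0
  Δ1: clk:0→1
  Δ2: w1:1→0
  Δ3: w2:1→0, w0:0→1
  Δ4: w2:0→1
  (4Δ to stable)
t=7 Δ0: w1=0 w2=1 clk=1 w0=1
  Δ1: clk:1→0
  (1Δ to stable)
t=8 Δ0: w1=0 w2=1 clk=0 w0=1
  Δ1: clk:0→1
  Δ2: w1:0→1
  Δ3: w0:1→0
  (3Δ to stable)
t=9 Δ0: w1=1 w2=1 clk=1 w0=0
  Δ1: clk:1→0
  (1Δ to stable)
t=10 Δ0: w1=1 w2=1 clk=0 w0=0
  Δ1: clk:0→1
  Δ2: w1:1→0
  Δ3: w2:1→0, w0:0→1
  Δ4: w2:0→1
  (4Δ to stable)
t=11 Δ0: w1=0 w2=1 clk=1 w0=1
  Δ1: clk:1→0
  (1Δ to stable)
t=12 Δ0: w1=0 w2=1 clk=0 w0=1
  Δ1: clk:0→1
  Δ2: w1:0→1
  Δ3: w0:1→0
  (3Δ to stable)
t=13 Δ0: w1=1 w2=1 clk=1 w0=0
  Δ1: clk:1→0
  (1Δ to stable)
t=14 Δ0: w1=1 w2=1 clk=0 w0=0
  Δ1: clk:0→1
  Δ2: w1:1→0
  Δ3: w2:1→0, w0:0→1
  Δ4: w2:0→1
  (4Δ to stable)
t=15 Δ0: w1=0 w2=1 clk=1 w0=1
  Δ1: clk:1→0
  (1Δ to stable)
t=16 Δ0: w1=0 w2=1 clk=0 w0=1
  Δ1: clk:0→1
  Δ2: w1:0→1
  Δ3: w0:1→0
  (3Δ to stable)
t=17 Δ0: w1=1 w2=1 clk=1 w0=0
  Δ1: clk:1→0
  (1Δ to stable)
t=18 Δ0: w1=1 w2=1 clk=0 w0=0
  Δ1: clk:0→1
  Δ2: w1:1→0
  Δ3: w2:1→0, w0:0→1
  Δ4: w2:0→1
  (4Δ to stable)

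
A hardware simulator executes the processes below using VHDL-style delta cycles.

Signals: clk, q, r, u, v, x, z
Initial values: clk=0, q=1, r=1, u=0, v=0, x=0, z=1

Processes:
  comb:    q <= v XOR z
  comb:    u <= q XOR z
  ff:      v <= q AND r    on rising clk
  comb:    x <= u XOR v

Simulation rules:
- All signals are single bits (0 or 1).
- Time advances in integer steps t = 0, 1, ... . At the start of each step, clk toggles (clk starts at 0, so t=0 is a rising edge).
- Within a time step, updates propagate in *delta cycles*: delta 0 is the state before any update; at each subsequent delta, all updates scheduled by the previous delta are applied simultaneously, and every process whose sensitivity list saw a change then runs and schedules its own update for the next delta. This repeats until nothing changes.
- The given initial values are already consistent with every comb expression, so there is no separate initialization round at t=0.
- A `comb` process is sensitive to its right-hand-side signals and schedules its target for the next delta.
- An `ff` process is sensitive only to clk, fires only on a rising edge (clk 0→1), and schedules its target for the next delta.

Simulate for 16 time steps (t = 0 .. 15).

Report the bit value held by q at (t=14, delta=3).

t=0 Δ0: v=0 q=1 x=0 u=0 clk=0 r=1 z=1
  Δ1: clk:0→1
  Δ2: v:0→1
  Δ3: q:1→0, x:0→1
  Δ4: u:0→1
  Δ5: x:1→0
  (5Δ to stable)
t=1 Δ0: v=1 q=0 x=0 u=1 clk=1 r=1 z=1
  Δ1: clk:1→0
  (1Δ to stable)
t=2 Δ0: v=1 q=0 x=0 u=1 clk=0 r=1 z=1
  Δ1: clk:0→1
  Δ2: v:1→0
  Δ3: q:0→1, x:0→1
  Δ4: u:1→0
  Δ5: x:1→0
  (5Δ to stable)
t=3 Δ0: v=0 q=1 x=0 u=0 clk=1 r=1 z=1
  Δ1: clk:1→0
  (1Δ to stable)
t=4 Δ0: v=0 q=1 x=0 u=0 clk=0 r=1 z=1
  Δ1: clk:0→1
  Δ2: v:0→1
  Δ3: q:1→0, x:0→1
  Δ4: u:0→1
  Δ5: x:1→0
  (5Δ to stable)
t=5 Δ0: v=1 q=0 x=0 u=1 clk=1 r=1 z=1
  Δ1: clk:1→0
  (1Δ to stable)
t=6 Δ0: v=1 q=0 x=0 u=1 clk=0 r=1 z=1
  Δ1: clk:0→1
  Δ2: v:1→0
  Δ3: q:0→1, x:0→1
  Δ4: u:1→0
  Δ5: x:1→0
  (5Δ to stable)
t=7 Δ0: v=0 q=1 x=0 u=0 clk=1 r=1 z=1
  Δ1: clk:1→0
  (1Δ to stable)
t=8 Δ0: v=0 q=1 x=0 u=0 clk=0 r=1 z=1
  Δ1: clk:0→1
  Δ2: v:0→1
  Δ3: q:1→0, x:0→1
  Δ4: u:0→1
  Δ5: x:1→0
  (5Δ to stable)
t=9 Δ0: v=1 q=0 x=0 u=1 clk=1 r=1 z=1
  Δ1: clk:1→0
  (1Δ to stable)
t=10 Δ0: v=1 q=0 x=0 u=1 clk=0 r=1 z=1
  Δ1: clk:0→1
  Δ2: v:1→0
  Δ3: q:0→1, x:0→1
  Δ4: u:1→0
  Δ5: x:1→0
  (5Δ to stable)
t=11 Δ0: v=0 q=1 x=0 u=0 clk=1 r=1 z=1
  Δ1: clk:1→0
  (1Δ to stable)
t=12 Δ0: v=0 q=1 x=0 u=0 clk=0 r=1 z=1
  Δ1: clk:0→1
  Δ2: v:0→1
  Δ3: q:1→0, x:0→1
  Δ4: u:0→1
  Δ5: x:1→0
  (5Δ to stable)
t=13 Δ0: v=1 q=0 x=0 u=1 clk=1 r=1 z=1
  Δ1: clk:1→0
  (1Δ to stable)
t=14 Δ0: v=1 q=0 x=0 u=1 clk=0 r=1 z=1
  Δ1: clk:0→1
  Δ2: v:1→0
  Δ3: q:0→1, x:0→1
  Δ4: u:1→0
  Δ5: x:1→0
  (5Δ to stable)
t=15 Δ0: v=0 q=1 x=0 u=0 clk=1 r=1 z=1
  Δ1: clk:1→0
  (1Δ to stable)

1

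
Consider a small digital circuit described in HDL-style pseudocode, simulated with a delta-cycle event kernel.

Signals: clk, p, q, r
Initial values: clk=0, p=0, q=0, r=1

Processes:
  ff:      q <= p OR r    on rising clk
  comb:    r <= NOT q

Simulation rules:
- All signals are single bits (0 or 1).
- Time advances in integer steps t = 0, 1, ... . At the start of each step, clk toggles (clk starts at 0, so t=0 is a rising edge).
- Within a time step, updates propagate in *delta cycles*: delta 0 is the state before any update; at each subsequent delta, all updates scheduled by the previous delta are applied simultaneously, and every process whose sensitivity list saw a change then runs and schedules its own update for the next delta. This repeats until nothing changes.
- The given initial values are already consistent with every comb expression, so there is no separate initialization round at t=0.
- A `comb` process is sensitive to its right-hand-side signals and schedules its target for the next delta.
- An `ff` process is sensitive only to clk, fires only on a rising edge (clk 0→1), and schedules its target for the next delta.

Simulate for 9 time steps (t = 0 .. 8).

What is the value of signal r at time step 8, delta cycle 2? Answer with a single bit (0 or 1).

1

[bits: q,p,r,clk]
t=0: Δ0=0010 Δ1=0011 Δ2=1011 Δ3=1001 | 3Δ
t=1: Δ0=1001 Δ1=1000 | 1Δ
t=2: Δ0=1000 Δ1=1001 Δ2=0001 Δ3=0011 | 3Δ
t=3: Δ0=0011 Δ1=0010 | 1Δ
t=4: Δ0=0010 Δ1=0011 Δ2=1011 Δ3=1001 | 3Δ
t=5: Δ0=1001 Δ1=1000 | 1Δ
t=6: Δ0=1000 Δ1=1001 Δ2=0001 Δ3=0011 | 3Δ
t=7: Δ0=0011 Δ1=0010 | 1Δ
t=8: Δ0=0010 Δ1=0011 Δ2=1011 Δ3=1001 | 3Δ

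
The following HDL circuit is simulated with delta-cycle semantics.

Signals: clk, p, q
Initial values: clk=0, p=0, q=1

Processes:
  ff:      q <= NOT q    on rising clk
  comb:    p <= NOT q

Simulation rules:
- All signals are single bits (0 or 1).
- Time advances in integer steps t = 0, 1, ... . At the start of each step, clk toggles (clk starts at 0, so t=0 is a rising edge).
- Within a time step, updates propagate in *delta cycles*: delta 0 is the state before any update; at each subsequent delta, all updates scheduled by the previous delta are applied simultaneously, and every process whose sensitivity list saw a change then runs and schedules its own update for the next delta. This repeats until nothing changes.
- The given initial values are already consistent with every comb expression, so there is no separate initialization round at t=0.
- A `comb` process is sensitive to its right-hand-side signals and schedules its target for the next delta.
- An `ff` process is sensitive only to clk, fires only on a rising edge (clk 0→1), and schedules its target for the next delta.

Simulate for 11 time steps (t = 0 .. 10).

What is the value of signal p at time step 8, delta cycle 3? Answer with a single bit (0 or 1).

[bits: clk,q,p]
t=0: Δ0=010 Δ1=110 Δ2=100 Δ3=101 | 3Δ
t=1: Δ0=101 Δ1=001 | 1Δ
t=2: Δ0=001 Δ1=101 Δ2=111 Δ3=110 | 3Δ
t=3: Δ0=110 Δ1=010 | 1Δ
t=4: Δ0=010 Δ1=110 Δ2=100 Δ3=101 | 3Δ
t=5: Δ0=101 Δ1=001 | 1Δ
t=6: Δ0=001 Δ1=101 Δ2=111 Δ3=110 | 3Δ
t=7: Δ0=110 Δ1=010 | 1Δ
t=8: Δ0=010 Δ1=110 Δ2=100 Δ3=101 | 3Δ
t=9: Δ0=101 Δ1=001 | 1Δ
t=10: Δ0=001 Δ1=101 Δ2=111 Δ3=110 | 3Δ

1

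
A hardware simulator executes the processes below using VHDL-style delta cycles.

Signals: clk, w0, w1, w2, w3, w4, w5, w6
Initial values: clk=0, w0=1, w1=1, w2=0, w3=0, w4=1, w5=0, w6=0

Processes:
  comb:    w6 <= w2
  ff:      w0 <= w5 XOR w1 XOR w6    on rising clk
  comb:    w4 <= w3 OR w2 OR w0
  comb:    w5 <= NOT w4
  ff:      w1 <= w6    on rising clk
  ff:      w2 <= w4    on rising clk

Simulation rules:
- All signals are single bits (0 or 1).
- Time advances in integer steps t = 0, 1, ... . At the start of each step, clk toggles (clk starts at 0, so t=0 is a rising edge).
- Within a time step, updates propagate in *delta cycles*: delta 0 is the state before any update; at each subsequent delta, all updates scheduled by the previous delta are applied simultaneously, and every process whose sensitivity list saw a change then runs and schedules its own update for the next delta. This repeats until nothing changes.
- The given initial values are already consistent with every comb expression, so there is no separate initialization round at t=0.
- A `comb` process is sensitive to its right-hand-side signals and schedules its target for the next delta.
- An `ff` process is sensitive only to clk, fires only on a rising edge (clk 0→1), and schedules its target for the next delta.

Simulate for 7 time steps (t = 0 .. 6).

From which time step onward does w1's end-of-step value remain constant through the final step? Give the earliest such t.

2

[bits: w4,w3,w1,w2,w5,w0,w6,clk]
t=0: Δ0=10100100 Δ1=10100101 Δ2=10010101 Δ3=10010111 | 3Δ
t=1: Δ0=10010111 Δ1=10010110 | 1Δ
t=2: Δ0=10010110 Δ1=10010111 Δ2=10110111 | 2Δ
t=3: Δ0=10110111 Δ1=10110110 | 1Δ
t=4: Δ0=10110110 Δ1=10110111 Δ2=10110011 | 2Δ
t=5: Δ0=10110011 Δ1=10110010 | 1Δ
t=6: Δ0=10110010 Δ1=10110011 | 1Δ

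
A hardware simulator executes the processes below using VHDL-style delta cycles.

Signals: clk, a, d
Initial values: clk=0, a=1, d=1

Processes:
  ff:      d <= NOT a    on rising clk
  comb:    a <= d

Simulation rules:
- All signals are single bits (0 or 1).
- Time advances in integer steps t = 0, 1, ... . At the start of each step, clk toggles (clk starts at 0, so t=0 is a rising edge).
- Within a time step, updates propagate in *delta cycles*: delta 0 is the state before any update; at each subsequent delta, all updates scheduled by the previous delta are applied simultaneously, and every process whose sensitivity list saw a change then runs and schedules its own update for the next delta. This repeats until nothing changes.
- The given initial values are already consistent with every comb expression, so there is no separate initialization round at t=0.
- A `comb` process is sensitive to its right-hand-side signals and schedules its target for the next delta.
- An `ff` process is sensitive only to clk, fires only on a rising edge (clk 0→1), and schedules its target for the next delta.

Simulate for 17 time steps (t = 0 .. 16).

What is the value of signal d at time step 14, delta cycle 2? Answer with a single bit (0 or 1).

1

[bits: a,d,clk]
t=0: Δ0=110 Δ1=111 Δ2=101 Δ3=001 | 3Δ
t=1: Δ0=001 Δ1=000 | 1Δ
t=2: Δ0=000 Δ1=001 Δ2=011 Δ3=111 | 3Δ
t=3: Δ0=111 Δ1=110 | 1Δ
t=4: Δ0=110 Δ1=111 Δ2=101 Δ3=001 | 3Δ
t=5: Δ0=001 Δ1=000 | 1Δ
t=6: Δ0=000 Δ1=001 Δ2=011 Δ3=111 | 3Δ
t=7: Δ0=111 Δ1=110 | 1Δ
t=8: Δ0=110 Δ1=111 Δ2=101 Δ3=001 | 3Δ
t=9: Δ0=001 Δ1=000 | 1Δ
t=10: Δ0=000 Δ1=001 Δ2=011 Δ3=111 | 3Δ
t=11: Δ0=111 Δ1=110 | 1Δ
t=12: Δ0=110 Δ1=111 Δ2=101 Δ3=001 | 3Δ
t=13: Δ0=001 Δ1=000 | 1Δ
t=14: Δ0=000 Δ1=001 Δ2=011 Δ3=111 | 3Δ
t=15: Δ0=111 Δ1=110 | 1Δ
t=16: Δ0=110 Δ1=111 Δ2=101 Δ3=001 | 3Δ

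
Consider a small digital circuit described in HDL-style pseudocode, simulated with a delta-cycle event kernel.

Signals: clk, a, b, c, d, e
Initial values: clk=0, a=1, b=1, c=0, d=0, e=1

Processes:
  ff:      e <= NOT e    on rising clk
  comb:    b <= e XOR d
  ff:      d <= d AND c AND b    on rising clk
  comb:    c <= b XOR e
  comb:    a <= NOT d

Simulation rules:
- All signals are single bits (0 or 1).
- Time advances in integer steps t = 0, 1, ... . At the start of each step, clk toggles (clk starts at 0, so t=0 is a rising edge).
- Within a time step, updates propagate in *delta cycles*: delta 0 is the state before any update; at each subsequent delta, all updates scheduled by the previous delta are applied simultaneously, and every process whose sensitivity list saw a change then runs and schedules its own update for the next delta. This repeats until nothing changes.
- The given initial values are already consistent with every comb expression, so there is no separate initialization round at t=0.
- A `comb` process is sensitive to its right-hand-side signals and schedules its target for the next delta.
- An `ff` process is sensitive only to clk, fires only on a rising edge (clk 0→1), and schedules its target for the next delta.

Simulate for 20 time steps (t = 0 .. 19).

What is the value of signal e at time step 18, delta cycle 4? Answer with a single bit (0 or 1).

[bits: c,clk,b,d,a,e]
t=0: Δ0=001011 Δ1=011011 Δ2=011010 Δ3=110010 Δ4=010010 | 4Δ
t=1: Δ0=010010 Δ1=000010 | 1Δ
t=2: Δ0=000010 Δ1=010010 Δ2=010011 Δ3=111011 Δ4=011011 | 4Δ
t=3: Δ0=011011 Δ1=001011 | 1Δ
t=4: Δ0=001011 Δ1=011011 Δ2=011010 Δ3=110010 Δ4=010010 | 4Δ
t=5: Δ0=010010 Δ1=000010 | 1Δ
t=6: Δ0=000010 Δ1=010010 Δ2=010011 Δ3=111011 Δ4=011011 | 4Δ
t=7: Δ0=011011 Δ1=001011 | 1Δ
t=8: Δ0=001011 Δ1=011011 Δ2=011010 Δ3=110010 Δ4=010010 | 4Δ
t=9: Δ0=010010 Δ1=000010 | 1Δ
t=10: Δ0=000010 Δ1=010010 Δ2=010011 Δ3=111011 Δ4=011011 | 4Δ
t=11: Δ0=011011 Δ1=001011 | 1Δ
t=12: Δ0=001011 Δ1=011011 Δ2=011010 Δ3=110010 Δ4=010010 | 4Δ
t=13: Δ0=010010 Δ1=000010 | 1Δ
t=14: Δ0=000010 Δ1=010010 Δ2=010011 Δ3=111011 Δ4=011011 | 4Δ
t=15: Δ0=011011 Δ1=001011 | 1Δ
t=16: Δ0=001011 Δ1=011011 Δ2=011010 Δ3=110010 Δ4=010010 | 4Δ
t=17: Δ0=010010 Δ1=000010 | 1Δ
t=18: Δ0=000010 Δ1=010010 Δ2=010011 Δ3=111011 Δ4=011011 | 4Δ
t=19: Δ0=011011 Δ1=001011 | 1Δ

1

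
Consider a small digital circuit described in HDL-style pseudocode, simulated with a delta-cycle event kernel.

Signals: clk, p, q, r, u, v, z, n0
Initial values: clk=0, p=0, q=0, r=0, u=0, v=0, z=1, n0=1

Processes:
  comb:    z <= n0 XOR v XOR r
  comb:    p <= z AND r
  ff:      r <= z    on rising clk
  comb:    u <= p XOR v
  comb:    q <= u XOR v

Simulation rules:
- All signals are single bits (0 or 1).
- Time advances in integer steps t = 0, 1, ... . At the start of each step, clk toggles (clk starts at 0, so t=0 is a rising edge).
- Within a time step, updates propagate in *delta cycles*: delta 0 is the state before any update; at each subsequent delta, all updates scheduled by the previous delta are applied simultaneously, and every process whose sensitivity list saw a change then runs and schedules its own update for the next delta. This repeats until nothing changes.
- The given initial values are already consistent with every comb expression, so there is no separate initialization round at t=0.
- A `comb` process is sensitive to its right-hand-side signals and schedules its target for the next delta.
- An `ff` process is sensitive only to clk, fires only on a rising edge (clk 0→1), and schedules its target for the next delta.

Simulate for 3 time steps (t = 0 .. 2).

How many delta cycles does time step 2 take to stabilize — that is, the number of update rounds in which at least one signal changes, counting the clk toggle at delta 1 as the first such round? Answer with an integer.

t0.Δ0 q=0 v=0 r=0 clk=0 p=0 u=0 z=1 n0=1
t0.Δ1 q=0 v=0 r=0 clk=1 p=0 u=0 z=1 n0=1
t0.Δ2 q=0 v=0 r=1 clk=1 p=0 u=0 z=1 n0=1
t0.Δ3 q=0 v=0 r=1 clk=1 p=1 u=0 z=0 n0=1
t0.Δ4 q=0 v=0 r=1 clk=1 p=0 u=1 z=0 n0=1
t0.Δ5 q=1 v=0 r=1 clk=1 p=0 u=0 z=0 n0=1
t0.Δ6 q=0 v=0 r=1 clk=1 p=0 u=0 z=0 n0=1
t1.Δ0 q=0 v=0 r=1 clk=1 p=0 u=0 z=0 n0=1
t1.Δ1 q=0 v=0 r=1 clk=0 p=0 u=0 z=0 n0=1
t2.Δ0 q=0 v=0 r=1 clk=0 p=0 u=0 z=0 n0=1
t2.Δ1 q=0 v=0 r=1 clk=1 p=0 u=0 z=0 n0=1
t2.Δ2 q=0 v=0 r=0 clk=1 p=0 u=0 z=0 n0=1
t2.Δ3 q=0 v=0 r=0 clk=1 p=0 u=0 z=1 n0=1

3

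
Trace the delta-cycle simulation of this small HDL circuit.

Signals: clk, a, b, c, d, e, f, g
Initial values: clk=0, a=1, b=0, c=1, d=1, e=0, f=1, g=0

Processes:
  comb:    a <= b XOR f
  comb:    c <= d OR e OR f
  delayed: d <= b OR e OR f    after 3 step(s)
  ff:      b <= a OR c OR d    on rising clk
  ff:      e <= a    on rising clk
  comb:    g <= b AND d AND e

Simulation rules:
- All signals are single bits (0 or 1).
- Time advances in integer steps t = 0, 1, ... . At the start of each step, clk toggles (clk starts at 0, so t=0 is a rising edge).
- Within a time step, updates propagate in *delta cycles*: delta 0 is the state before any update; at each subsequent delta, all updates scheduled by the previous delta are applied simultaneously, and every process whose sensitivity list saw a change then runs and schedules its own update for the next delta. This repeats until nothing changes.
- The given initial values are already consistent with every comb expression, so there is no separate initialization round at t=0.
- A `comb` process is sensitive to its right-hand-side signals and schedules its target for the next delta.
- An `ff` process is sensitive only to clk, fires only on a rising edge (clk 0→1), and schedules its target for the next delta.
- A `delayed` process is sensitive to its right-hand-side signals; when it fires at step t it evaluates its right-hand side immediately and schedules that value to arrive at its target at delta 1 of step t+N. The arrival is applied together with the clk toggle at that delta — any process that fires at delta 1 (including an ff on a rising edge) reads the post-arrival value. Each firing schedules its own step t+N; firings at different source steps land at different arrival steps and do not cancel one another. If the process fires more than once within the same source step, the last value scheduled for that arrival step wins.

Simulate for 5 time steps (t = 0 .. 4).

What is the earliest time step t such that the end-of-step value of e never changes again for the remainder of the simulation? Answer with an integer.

[bits: f,d,g,c,a,e,b,clk]
t=0: Δ0=11011000 Δ1=11011001 Δ2=11011111 Δ3=11110111 | 3Δ
t=1: Δ0=11110111 Δ1=11110110 | 1Δ
t=2: Δ0=11110110 Δ1=11110111 Δ2=11110011 Δ3=11010011 | 3Δ
t=3: Δ0=11010011 Δ1=11010010 | 1Δ
t=4: Δ0=11010010 Δ1=11010011 | 1Δ

2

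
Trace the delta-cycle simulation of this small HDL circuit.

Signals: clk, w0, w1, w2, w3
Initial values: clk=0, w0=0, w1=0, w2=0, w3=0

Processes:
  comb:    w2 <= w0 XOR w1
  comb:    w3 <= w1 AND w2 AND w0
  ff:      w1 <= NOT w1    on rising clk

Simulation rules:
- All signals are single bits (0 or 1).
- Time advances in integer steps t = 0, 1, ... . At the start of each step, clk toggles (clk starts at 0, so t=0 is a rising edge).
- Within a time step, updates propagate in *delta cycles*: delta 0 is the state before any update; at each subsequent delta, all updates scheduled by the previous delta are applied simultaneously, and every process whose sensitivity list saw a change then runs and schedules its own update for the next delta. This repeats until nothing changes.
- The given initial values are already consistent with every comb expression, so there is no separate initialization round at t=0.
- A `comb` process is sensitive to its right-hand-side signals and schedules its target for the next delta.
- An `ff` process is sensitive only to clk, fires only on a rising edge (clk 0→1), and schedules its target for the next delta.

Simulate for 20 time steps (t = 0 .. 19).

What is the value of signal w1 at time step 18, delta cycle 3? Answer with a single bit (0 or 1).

t0.Δ0 w0=0 w2=0 w1=0 clk=0 w3=0
t0.Δ1 w0=0 w2=0 w1=0 clk=1 w3=0
t0.Δ2 w0=0 w2=0 w1=1 clk=1 w3=0
t0.Δ3 w0=0 w2=1 w1=1 clk=1 w3=0
t1.Δ0 w0=0 w2=1 w1=1 clk=1 w3=0
t1.Δ1 w0=0 w2=1 w1=1 clk=0 w3=0
t2.Δ0 w0=0 w2=1 w1=1 clk=0 w3=0
t2.Δ1 w0=0 w2=1 w1=1 clk=1 w3=0
t2.Δ2 w0=0 w2=1 w1=0 clk=1 w3=0
t2.Δ3 w0=0 w2=0 w1=0 clk=1 w3=0
t3.Δ0 w0=0 w2=0 w1=0 clk=1 w3=0
t3.Δ1 w0=0 w2=0 w1=0 clk=0 w3=0
t4.Δ0 w0=0 w2=0 w1=0 clk=0 w3=0
t4.Δ1 w0=0 w2=0 w1=0 clk=1 w3=0
t4.Δ2 w0=0 w2=0 w1=1 clk=1 w3=0
t4.Δ3 w0=0 w2=1 w1=1 clk=1 w3=0
t5.Δ0 w0=0 w2=1 w1=1 clk=1 w3=0
t5.Δ1 w0=0 w2=1 w1=1 clk=0 w3=0
t6.Δ0 w0=0 w2=1 w1=1 clk=0 w3=0
t6.Δ1 w0=0 w2=1 w1=1 clk=1 w3=0
t6.Δ2 w0=0 w2=1 w1=0 clk=1 w3=0
t6.Δ3 w0=0 w2=0 w1=0 clk=1 w3=0
t7.Δ0 w0=0 w2=0 w1=0 clk=1 w3=0
t7.Δ1 w0=0 w2=0 w1=0 clk=0 w3=0
t8.Δ0 w0=0 w2=0 w1=0 clk=0 w3=0
t8.Δ1 w0=0 w2=0 w1=0 clk=1 w3=0
t8.Δ2 w0=0 w2=0 w1=1 clk=1 w3=0
t8.Δ3 w0=0 w2=1 w1=1 clk=1 w3=0
t9.Δ0 w0=0 w2=1 w1=1 clk=1 w3=0
t9.Δ1 w0=0 w2=1 w1=1 clk=0 w3=0
t10.Δ0 w0=0 w2=1 w1=1 clk=0 w3=0
t10.Δ1 w0=0 w2=1 w1=1 clk=1 w3=0
t10.Δ2 w0=0 w2=1 w1=0 clk=1 w3=0
t10.Δ3 w0=0 w2=0 w1=0 clk=1 w3=0
t11.Δ0 w0=0 w2=0 w1=0 clk=1 w3=0
t11.Δ1 w0=0 w2=0 w1=0 clk=0 w3=0
t12.Δ0 w0=0 w2=0 w1=0 clk=0 w3=0
t12.Δ1 w0=0 w2=0 w1=0 clk=1 w3=0
t12.Δ2 w0=0 w2=0 w1=1 clk=1 w3=0
t12.Δ3 w0=0 w2=1 w1=1 clk=1 w3=0
t13.Δ0 w0=0 w2=1 w1=1 clk=1 w3=0
t13.Δ1 w0=0 w2=1 w1=1 clk=0 w3=0
t14.Δ0 w0=0 w2=1 w1=1 clk=0 w3=0
t14.Δ1 w0=0 w2=1 w1=1 clk=1 w3=0
t14.Δ2 w0=0 w2=1 w1=0 clk=1 w3=0
t14.Δ3 w0=0 w2=0 w1=0 clk=1 w3=0
t15.Δ0 w0=0 w2=0 w1=0 clk=1 w3=0
t15.Δ1 w0=0 w2=0 w1=0 clk=0 w3=0
t16.Δ0 w0=0 w2=0 w1=0 clk=0 w3=0
t16.Δ1 w0=0 w2=0 w1=0 clk=1 w3=0
t16.Δ2 w0=0 w2=0 w1=1 clk=1 w3=0
t16.Δ3 w0=0 w2=1 w1=1 clk=1 w3=0
t17.Δ0 w0=0 w2=1 w1=1 clk=1 w3=0
t17.Δ1 w0=0 w2=1 w1=1 clk=0 w3=0
t18.Δ0 w0=0 w2=1 w1=1 clk=0 w3=0
t18.Δ1 w0=0 w2=1 w1=1 clk=1 w3=0
t18.Δ2 w0=0 w2=1 w1=0 clk=1 w3=0
t18.Δ3 w0=0 w2=0 w1=0 clk=1 w3=0
t19.Δ0 w0=0 w2=0 w1=0 clk=1 w3=0
t19.Δ1 w0=0 w2=0 w1=0 clk=0 w3=0

0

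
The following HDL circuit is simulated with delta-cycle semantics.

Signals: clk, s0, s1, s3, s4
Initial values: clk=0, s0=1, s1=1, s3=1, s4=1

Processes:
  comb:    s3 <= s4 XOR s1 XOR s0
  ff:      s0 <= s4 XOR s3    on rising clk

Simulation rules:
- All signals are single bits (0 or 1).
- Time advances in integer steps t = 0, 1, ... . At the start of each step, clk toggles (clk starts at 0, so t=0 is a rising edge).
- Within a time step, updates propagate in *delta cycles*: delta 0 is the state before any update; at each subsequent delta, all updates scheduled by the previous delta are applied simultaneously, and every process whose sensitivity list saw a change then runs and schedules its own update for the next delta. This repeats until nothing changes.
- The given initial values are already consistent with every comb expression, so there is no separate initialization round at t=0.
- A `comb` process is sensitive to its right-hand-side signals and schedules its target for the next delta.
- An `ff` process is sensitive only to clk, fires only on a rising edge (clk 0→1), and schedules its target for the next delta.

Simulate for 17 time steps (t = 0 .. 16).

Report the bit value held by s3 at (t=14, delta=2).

0

t0.Δ0 s3=1 s1=1 s4=1 clk=0 s0=1
t0.Δ1 s3=1 s1=1 s4=1 clk=1 s0=1
t0.Δ2 s3=1 s1=1 s4=1 clk=1 s0=0
t0.Δ3 s3=0 s1=1 s4=1 clk=1 s0=0
t1.Δ0 s3=0 s1=1 s4=1 clk=1 s0=0
t1.Δ1 s3=0 s1=1 s4=1 clk=0 s0=0
t2.Δ0 s3=0 s1=1 s4=1 clk=0 s0=0
t2.Δ1 s3=0 s1=1 s4=1 clk=1 s0=0
t2.Δ2 s3=0 s1=1 s4=1 clk=1 s0=1
t2.Δ3 s3=1 s1=1 s4=1 clk=1 s0=1
t3.Δ0 s3=1 s1=1 s4=1 clk=1 s0=1
t3.Δ1 s3=1 s1=1 s4=1 clk=0 s0=1
t4.Δ0 s3=1 s1=1 s4=1 clk=0 s0=1
t4.Δ1 s3=1 s1=1 s4=1 clk=1 s0=1
t4.Δ2 s3=1 s1=1 s4=1 clk=1 s0=0
t4.Δ3 s3=0 s1=1 s4=1 clk=1 s0=0
t5.Δ0 s3=0 s1=1 s4=1 clk=1 s0=0
t5.Δ1 s3=0 s1=1 s4=1 clk=0 s0=0
t6.Δ0 s3=0 s1=1 s4=1 clk=0 s0=0
t6.Δ1 s3=0 s1=1 s4=1 clk=1 s0=0
t6.Δ2 s3=0 s1=1 s4=1 clk=1 s0=1
t6.Δ3 s3=1 s1=1 s4=1 clk=1 s0=1
t7.Δ0 s3=1 s1=1 s4=1 clk=1 s0=1
t7.Δ1 s3=1 s1=1 s4=1 clk=0 s0=1
t8.Δ0 s3=1 s1=1 s4=1 clk=0 s0=1
t8.Δ1 s3=1 s1=1 s4=1 clk=1 s0=1
t8.Δ2 s3=1 s1=1 s4=1 clk=1 s0=0
t8.Δ3 s3=0 s1=1 s4=1 clk=1 s0=0
t9.Δ0 s3=0 s1=1 s4=1 clk=1 s0=0
t9.Δ1 s3=0 s1=1 s4=1 clk=0 s0=0
t10.Δ0 s3=0 s1=1 s4=1 clk=0 s0=0
t10.Δ1 s3=0 s1=1 s4=1 clk=1 s0=0
t10.Δ2 s3=0 s1=1 s4=1 clk=1 s0=1
t10.Δ3 s3=1 s1=1 s4=1 clk=1 s0=1
t11.Δ0 s3=1 s1=1 s4=1 clk=1 s0=1
t11.Δ1 s3=1 s1=1 s4=1 clk=0 s0=1
t12.Δ0 s3=1 s1=1 s4=1 clk=0 s0=1
t12.Δ1 s3=1 s1=1 s4=1 clk=1 s0=1
t12.Δ2 s3=1 s1=1 s4=1 clk=1 s0=0
t12.Δ3 s3=0 s1=1 s4=1 clk=1 s0=0
t13.Δ0 s3=0 s1=1 s4=1 clk=1 s0=0
t13.Δ1 s3=0 s1=1 s4=1 clk=0 s0=0
t14.Δ0 s3=0 s1=1 s4=1 clk=0 s0=0
t14.Δ1 s3=0 s1=1 s4=1 clk=1 s0=0
t14.Δ2 s3=0 s1=1 s4=1 clk=1 s0=1
t14.Δ3 s3=1 s1=1 s4=1 clk=1 s0=1
t15.Δ0 s3=1 s1=1 s4=1 clk=1 s0=1
t15.Δ1 s3=1 s1=1 s4=1 clk=0 s0=1
t16.Δ0 s3=1 s1=1 s4=1 clk=0 s0=1
t16.Δ1 s3=1 s1=1 s4=1 clk=1 s0=1
t16.Δ2 s3=1 s1=1 s4=1 clk=1 s0=0
t16.Δ3 s3=0 s1=1 s4=1 clk=1 s0=0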